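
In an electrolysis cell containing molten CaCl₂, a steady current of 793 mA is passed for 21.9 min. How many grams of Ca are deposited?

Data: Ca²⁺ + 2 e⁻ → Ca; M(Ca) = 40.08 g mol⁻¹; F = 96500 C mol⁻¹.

0.216 g

Q = I·t = 0.7930 A × 1314.0 s = 1042 C.
n(e⁻) = Q/F = 1042 / 96500 = 0.01080 mol.
Ca²⁺ + 2 e⁻ → Ca, so n(Ca) = n(e⁻)/2 = 0.005399 mol.
m = n·M = 0.005399 × 40.08 = 0.216 g.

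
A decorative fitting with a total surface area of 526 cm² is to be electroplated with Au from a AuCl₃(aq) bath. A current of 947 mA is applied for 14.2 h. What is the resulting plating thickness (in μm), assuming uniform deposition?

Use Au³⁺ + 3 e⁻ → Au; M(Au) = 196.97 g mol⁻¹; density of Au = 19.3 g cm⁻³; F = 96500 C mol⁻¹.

32.4 μm

Q = I·t = 0.9470 × 51120 = 48410 C; n(e⁻) = 0.5017 mol.
n(Au) = n(e⁻)/3 = 0.1672 mol, so m = 0.1672 × 196.97 = 32.94 g.
Volume = m/ρ = 32.94 / 19.3 = 1.707 cm³.
Thickness = V/A = 1.707 / 526 = 0.00324 cm = 32.4 μm.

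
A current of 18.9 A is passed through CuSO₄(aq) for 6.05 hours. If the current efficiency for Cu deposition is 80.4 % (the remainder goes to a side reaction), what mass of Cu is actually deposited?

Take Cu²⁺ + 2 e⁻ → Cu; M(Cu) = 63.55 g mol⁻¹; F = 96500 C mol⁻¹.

109 g

Q = I·t = 18.90 × 21780 = 411600 C.
n(e⁻) = 411600/96500 = 4.266 mol; theoretically n(Cu) = 4.266/2 = 2.133 mol, m_theo = 135.5 g.
At 80.4 % efficiency, m_actual = 0.804 × 135.5 = 109 g.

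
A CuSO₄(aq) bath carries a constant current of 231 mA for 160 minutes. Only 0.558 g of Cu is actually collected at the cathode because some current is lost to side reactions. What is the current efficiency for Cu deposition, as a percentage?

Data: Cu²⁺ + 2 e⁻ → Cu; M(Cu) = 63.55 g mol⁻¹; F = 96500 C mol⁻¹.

76.4 %

Q = I·t = 0.2310 × 9600.0 = 2218 C; n(e⁻) = 2218/96500 = 0.02298 mol.
Theoretical n(Cu) = n(e⁻)/2 = 0.01149 mol, i.e. m_theo = 0.01149 × 63.55 = 0.7302 g.
Efficiency = m_actual / m_theo = 0.558 / 0.7302 = 76.4 %.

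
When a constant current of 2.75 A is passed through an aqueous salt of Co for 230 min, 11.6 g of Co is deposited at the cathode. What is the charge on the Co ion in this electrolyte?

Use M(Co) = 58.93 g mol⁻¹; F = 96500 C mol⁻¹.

+2

Q = I·t = 2.750 A × 13800 s = 37950 C, so n(e⁻) = 37950/96500 = 0.3933 mol.
n(Co) deposited = 11.6 / 58.93 = 0.1968 mol.
Electrons per atom = n(e⁻)/n(Co) = 0.3933 / 0.1968 = 2.00 ≈ 2, so the ion is Co²⁺.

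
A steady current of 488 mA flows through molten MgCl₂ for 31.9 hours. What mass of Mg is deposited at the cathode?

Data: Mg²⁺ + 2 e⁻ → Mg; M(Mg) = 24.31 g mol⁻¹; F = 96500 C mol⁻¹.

Q = I·t = 0.4880 A × 114840 s = 56040 C.
n(e⁻) = Q/F = 56040 / 96500 = 0.5807 mol.
Mg²⁺ + 2 e⁻ → Mg, so n(Mg) = n(e⁻)/2 = 0.2904 mol.
m = n·M = 0.2904 × 24.31 = 7.06 g.

7.06 g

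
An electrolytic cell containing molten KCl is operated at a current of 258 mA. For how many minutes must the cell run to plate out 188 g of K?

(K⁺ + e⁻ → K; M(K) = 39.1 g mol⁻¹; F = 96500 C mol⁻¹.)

30000 min

n(K) = m/M = 188 / 39.1 = 4.808 mol.
Each K atom requires 1 electron, so n(e⁻) = 1 × 4.808 = 4.808 mol.
Q = n(e⁻)·F = 4.808 × 96500 = 464000 C.
t = Q/I = 464000 / 0.2580 A = 1798000 s = 30000 min.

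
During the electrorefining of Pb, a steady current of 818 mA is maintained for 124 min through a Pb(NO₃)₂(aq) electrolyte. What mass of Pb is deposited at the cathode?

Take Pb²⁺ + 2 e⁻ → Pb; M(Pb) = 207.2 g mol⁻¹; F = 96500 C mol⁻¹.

Q = I·t = 0.8180 A × 7440.0 s = 6086 C.
n(e⁻) = Q/F = 6086 / 96500 = 0.06307 mol.
Pb²⁺ + 2 e⁻ → Pb, so n(Pb) = n(e⁻)/2 = 0.03153 mol.
m = n·M = 0.03153 × 207.2 = 6.53 g.

6.53 g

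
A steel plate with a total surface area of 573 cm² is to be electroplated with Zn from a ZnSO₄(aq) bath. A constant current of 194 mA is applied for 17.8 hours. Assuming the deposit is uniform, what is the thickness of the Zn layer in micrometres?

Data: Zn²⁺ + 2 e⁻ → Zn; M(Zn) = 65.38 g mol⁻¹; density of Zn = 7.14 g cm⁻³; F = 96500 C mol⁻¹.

10.3 μm

Q = I·t = 0.1940 × 64080 = 12430 C; n(e⁻) = 0.1288 mol.
n(Zn) = n(e⁻)/2 = 0.06441 mol, so m = 0.06441 × 65.38 = 4.211 g.
Volume = m/ρ = 4.211 / 7.14 = 0.5898 cm³.
Thickness = V/A = 0.5898 / 573 = 0.00103 cm = 10.3 μm.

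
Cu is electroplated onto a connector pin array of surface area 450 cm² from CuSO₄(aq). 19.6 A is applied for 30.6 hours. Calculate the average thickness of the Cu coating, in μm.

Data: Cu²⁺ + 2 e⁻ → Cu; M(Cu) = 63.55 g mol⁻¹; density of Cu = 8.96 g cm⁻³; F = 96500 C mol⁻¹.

1760 μm

Q = I·t = 19.60 × 110160 = 2159000 C; n(e⁻) = 22.37 mol.
n(Cu) = n(e⁻)/2 = 11.19 mol, so m = 11.19 × 63.55 = 710.9 g.
Volume = m/ρ = 710.9 / 8.96 = 79.35 cm³.
Thickness = V/A = 79.35 / 450 = 0.176 cm = 1760 μm.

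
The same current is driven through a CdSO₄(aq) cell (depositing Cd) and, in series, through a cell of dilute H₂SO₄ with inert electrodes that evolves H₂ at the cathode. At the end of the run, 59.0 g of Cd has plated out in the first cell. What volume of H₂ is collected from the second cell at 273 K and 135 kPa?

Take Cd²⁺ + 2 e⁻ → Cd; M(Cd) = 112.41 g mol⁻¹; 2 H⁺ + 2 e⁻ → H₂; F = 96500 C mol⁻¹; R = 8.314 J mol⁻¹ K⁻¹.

8.82 L

n(Cd) = 59.0 / 112.41 = 0.5249 mol, so n(e⁻) = 2 × 0.5249 = 1.050 mol.
The cells are in series, so the same 1.050 mol of electrons passes through the second cell.
2 H⁺ + 2 e⁻ → H₂ — 2 mol e⁻ per mol H₂, so n(H₂) = 1.050/2 = 0.5249 mol.
V = nRT/P = (0.5249 × 8.314 × 273) / (135 × 10³) = 0.00882 m³ = 8.82 L.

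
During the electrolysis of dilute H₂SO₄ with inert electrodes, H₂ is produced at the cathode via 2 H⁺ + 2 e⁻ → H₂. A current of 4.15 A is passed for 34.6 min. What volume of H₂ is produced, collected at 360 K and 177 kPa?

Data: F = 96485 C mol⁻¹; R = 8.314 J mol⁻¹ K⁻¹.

0.755 L

Q = I·t = 4.150 A × 2076.0 s = 8615 C.
n(e⁻) = Q/F = 8615 / 96485 = 0.08929 mol.
2 electrons are transferred per H₂ molecule, so n(H₂) = 0.08929 / 2 = 0.04465 mol.
V = nRT/P = (0.04465 × 8.314 × 360) / (177 × 10³ Pa) = 7.55 × 10⁻⁴ m³ = 0.755 L.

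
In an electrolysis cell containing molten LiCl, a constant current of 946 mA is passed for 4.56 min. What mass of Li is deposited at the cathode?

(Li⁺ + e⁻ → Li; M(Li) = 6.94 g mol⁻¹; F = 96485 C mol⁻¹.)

0.0186 g

Q = I·t = 0.9460 A × 273.60 s = 258.8 C.
n(e⁻) = Q/F = 258.8 / 96485 = 0.002683 mol.
Li⁺ + e⁻ → Li, so n(Li) = n(e⁻)/1 = 0.002683 mol.
m = n·M = 0.002683 × 6.94 = 0.0186 g.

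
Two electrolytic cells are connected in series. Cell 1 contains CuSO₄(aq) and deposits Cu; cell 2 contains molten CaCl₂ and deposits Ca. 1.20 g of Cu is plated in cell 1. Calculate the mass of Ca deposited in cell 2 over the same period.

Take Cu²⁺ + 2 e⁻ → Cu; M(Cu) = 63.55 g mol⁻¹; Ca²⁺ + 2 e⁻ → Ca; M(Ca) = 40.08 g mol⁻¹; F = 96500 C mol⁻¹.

0.757 g

n(Cu) = 1.20 / 63.55 = 0.01888 mol.
Since Cu²⁺ + 2 e⁻ → Cu, n(e⁻) passed = 2 × 0.01888 = 0.03777 mol.
Cells in series carry the same charge, so the same 0.03777 mol of electrons passes through cell 2.
Ca²⁺ + 2 e⁻ → Ca, so n(Ca) = 0.03777 / 2 = 0.01888 mol.
m(Ca) = 0.01888 × 40.08 = 0.757 g.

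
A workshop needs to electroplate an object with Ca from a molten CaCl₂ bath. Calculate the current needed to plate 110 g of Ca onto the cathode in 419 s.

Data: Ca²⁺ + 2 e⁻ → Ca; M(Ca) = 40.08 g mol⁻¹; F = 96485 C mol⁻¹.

1260 A

n(Ca) = 110 / 40.08 = 2.745 mol.
n(e⁻) = 2 × 2.745 = 5.489 mol.
Q = n(e⁻)·F = 5.489 × 96485 = 529600 C.
I = Q/t = 529600 / 419.00 s = 1260 A.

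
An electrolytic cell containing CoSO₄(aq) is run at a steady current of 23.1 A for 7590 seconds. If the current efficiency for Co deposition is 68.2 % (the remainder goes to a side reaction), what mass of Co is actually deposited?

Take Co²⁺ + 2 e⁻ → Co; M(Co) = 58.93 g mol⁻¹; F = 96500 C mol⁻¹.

36.5 g

Q = I·t = 23.10 × 7590.0 = 175300 C.
n(e⁻) = 175300/96500 = 1.817 mol; theoretically n(Co) = 1.817/2 = 0.9084 mol, m_theo = 53.53 g.
At 68.2 % efficiency, m_actual = 0.682 × 53.53 = 36.5 g.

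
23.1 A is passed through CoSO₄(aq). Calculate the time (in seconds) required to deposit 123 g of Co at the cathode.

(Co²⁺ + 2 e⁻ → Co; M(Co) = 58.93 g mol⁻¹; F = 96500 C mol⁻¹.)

17400 s

n(Co) = m/M = 123 / 58.93 = 2.087 mol.
Each Co atom requires 2 electrons, so n(e⁻) = 2 × 2.087 = 4.174 mol.
Q = n(e⁻)·F = 4.174 × 96500 = 402800 C.
t = Q/I = 402800 / 23.10 A = 17440 s.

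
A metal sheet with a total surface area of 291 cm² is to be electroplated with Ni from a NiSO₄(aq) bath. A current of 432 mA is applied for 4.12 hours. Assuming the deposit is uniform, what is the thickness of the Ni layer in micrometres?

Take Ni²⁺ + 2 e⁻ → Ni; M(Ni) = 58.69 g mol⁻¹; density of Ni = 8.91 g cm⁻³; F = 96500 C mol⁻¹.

Q = I·t = 0.4320 × 14832 = 6407 C; n(e⁻) = 0.06640 mol.
n(Ni) = n(e⁻)/2 = 0.03320 mol, so m = 0.03320 × 58.69 = 1.948 g.
Volume = m/ρ = 1.948 / 8.91 = 0.2187 cm³.
Thickness = V/A = 0.2187 / 291 = 7.51 × 10⁻⁴ cm = 7.51 μm.

7.51 μm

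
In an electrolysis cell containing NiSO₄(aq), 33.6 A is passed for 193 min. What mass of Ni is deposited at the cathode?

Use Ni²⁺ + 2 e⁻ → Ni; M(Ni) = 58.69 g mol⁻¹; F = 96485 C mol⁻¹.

Q = I·t = 33.60 A × 11580 s = 389100 C.
n(e⁻) = Q/F = 389100 / 96485 = 4.033 mol.
Ni²⁺ + 2 e⁻ → Ni, so n(Ni) = n(e⁻)/2 = 2.016 mol.
m = n·M = 2.016 × 58.69 = 118 g.

118 g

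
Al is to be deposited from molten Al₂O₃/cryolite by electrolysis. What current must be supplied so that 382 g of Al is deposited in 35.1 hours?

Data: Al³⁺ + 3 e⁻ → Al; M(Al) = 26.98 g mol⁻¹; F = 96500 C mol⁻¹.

n(Al) = 382 / 26.98 = 14.16 mol.
n(e⁻) = 3 × 14.16 = 42.48 mol.
Q = n(e⁻)·F = 42.48 × 96500 = 4099000 C.
I = Q/t = 4099000 / 126360 s = 32.4 A.

32.4 A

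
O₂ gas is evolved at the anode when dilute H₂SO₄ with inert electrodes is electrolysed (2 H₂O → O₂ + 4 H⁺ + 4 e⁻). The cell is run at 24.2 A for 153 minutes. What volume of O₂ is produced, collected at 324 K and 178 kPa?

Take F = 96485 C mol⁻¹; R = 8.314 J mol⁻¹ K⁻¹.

Q = I·t = 24.20 A × 9180.0 s = 222200 C.
n(e⁻) = Q/F = 222200 / 96485 = 2.302 mol.
4 electrons are transferred per O₂ molecule, so n(O₂) = 2.302 / 4 = 0.5756 mol.
V = nRT/P = (0.5756 × 8.314 × 324) / (178 × 10³ Pa) = 0.00871 m³ = 8.71 L.

8.71 L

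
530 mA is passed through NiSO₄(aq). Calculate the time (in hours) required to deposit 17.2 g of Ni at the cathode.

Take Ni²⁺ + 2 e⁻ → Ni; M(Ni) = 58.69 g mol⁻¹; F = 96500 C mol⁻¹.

n(Ni) = m/M = 17.2 / 58.69 = 0.2931 mol.
Each Ni atom requires 2 electrons, so n(e⁻) = 2 × 0.2931 = 0.5861 mol.
Q = n(e⁻)·F = 0.5861 × 96500 = 56560 C.
t = Q/I = 56560 / 0.5300 A = 106700 s = 29.6 h.

29.6 h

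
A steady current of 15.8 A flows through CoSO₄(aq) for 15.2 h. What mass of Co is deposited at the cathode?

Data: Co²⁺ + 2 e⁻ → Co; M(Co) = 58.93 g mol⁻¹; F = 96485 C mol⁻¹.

264 g

Q = I·t = 15.80 A × 54720 s = 864600 C.
n(e⁻) = Q/F = 864600 / 96485 = 8.961 mol.
Co²⁺ + 2 e⁻ → Co, so n(Co) = n(e⁻)/2 = 4.480 mol.
m = n·M = 4.480 × 58.93 = 264 g.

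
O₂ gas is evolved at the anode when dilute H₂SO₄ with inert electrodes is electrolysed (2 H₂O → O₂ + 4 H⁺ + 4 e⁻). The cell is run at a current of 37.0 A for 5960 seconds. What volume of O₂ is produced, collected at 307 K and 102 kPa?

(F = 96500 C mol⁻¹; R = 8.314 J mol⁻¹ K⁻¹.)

Q = I·t = 37.00 A × 5960.0 s = 220500 C.
n(e⁻) = Q/F = 220500 / 96500 = 2.285 mol.
4 electrons are transferred per O₂ molecule, so n(O₂) = 2.285 / 4 = 0.5713 mol.
V = nRT/P = (0.5713 × 8.314 × 307) / (102 × 10³ Pa) = 0.0143 m³ = 14.3 L.

14.3 L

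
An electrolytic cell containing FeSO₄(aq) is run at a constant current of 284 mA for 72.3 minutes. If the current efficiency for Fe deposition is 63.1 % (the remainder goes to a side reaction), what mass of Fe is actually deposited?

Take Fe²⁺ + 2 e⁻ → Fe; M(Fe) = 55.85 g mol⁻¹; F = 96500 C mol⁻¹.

0.225 g

Q = I·t = 0.2840 × 4338.0 = 1232 C.
n(e⁻) = 1232/96500 = 0.01277 mol; theoretically n(Fe) = 0.01277/2 = 0.006383 mol, m_theo = 0.3565 g.
At 63.1 % efficiency, m_actual = 0.631 × 0.3565 = 0.225 g.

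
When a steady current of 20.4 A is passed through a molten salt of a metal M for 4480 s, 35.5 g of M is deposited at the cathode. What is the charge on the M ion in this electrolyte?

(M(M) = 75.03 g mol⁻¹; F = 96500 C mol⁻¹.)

+2

Q = I·t = 20.40 A × 4480.0 s = 91390 C, so n(e⁻) = 91390/96500 = 0.9471 mol.
n(M) deposited = 35.5 / 75.03 = 0.4731 mol.
Electrons per atom = n(e⁻)/n(M) = 0.9471 / 0.4731 = 2.00 ≈ 2, so the ion is M²⁺.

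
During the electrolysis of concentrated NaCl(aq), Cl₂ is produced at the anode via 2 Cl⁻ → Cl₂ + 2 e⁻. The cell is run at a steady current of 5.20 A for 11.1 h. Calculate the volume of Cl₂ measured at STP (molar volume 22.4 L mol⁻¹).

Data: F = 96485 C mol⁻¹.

24.1 L

Q = I·t = 5.200 A × 39960 s = 207800 C.
n(e⁻) = Q/F = 207800 / 96485 = 2.154 mol.
2 electrons are transferred per Cl₂ molecule, so n(Cl₂) = 2.154 / 2 = 1.077 mol.
V = n × V_m = 1.077 × 22.4 = 24.1 L.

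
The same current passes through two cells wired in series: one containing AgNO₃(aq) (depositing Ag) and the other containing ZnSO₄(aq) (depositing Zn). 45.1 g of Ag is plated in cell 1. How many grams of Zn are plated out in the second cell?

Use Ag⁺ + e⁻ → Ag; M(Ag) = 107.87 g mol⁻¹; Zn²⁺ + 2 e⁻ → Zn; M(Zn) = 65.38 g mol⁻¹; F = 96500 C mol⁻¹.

13.7 g

n(Ag) = 45.1 / 107.87 = 0.4181 mol.
Since Ag⁺ + e⁻ → Ag, n(e⁻) passed = 1 × 0.4181 = 0.4181 mol.
Cells in series carry the same charge, so the same 0.4181 mol of electrons passes through cell 2.
Zn²⁺ + 2 e⁻ → Zn, so n(Zn) = 0.4181 / 2 = 0.2090 mol.
m(Zn) = 0.2090 × 65.38 = 13.7 g.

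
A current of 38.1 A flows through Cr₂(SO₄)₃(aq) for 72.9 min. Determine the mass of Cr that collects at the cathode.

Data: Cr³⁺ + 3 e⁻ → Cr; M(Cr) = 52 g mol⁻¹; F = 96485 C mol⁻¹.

Q = I·t = 38.10 A × 4374.0 s = 166600 C.
n(e⁻) = Q/F = 166600 / 96485 = 1.727 mol.
Cr³⁺ + 3 e⁻ → Cr, so n(Cr) = n(e⁻)/3 = 0.5757 mol.
m = n·M = 0.5757 × 52 = 29.9 g.

29.9 g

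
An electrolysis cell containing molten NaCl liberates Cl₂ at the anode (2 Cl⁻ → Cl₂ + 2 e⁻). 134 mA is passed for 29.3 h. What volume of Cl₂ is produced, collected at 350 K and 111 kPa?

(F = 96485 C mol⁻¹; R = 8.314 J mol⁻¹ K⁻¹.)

Q = I·t = 0.1340 A × 105480 s = 14130 C.
n(e⁻) = Q/F = 14130 / 96485 = 0.1465 mol.
2 electrons are transferred per Cl₂ molecule, so n(Cl₂) = 0.1465 / 2 = 0.07325 mol.
V = nRT/P = (0.07325 × 8.314 × 350) / (111 × 10³ Pa) = 0.00192 m³ = 1.92 L.

1.92 L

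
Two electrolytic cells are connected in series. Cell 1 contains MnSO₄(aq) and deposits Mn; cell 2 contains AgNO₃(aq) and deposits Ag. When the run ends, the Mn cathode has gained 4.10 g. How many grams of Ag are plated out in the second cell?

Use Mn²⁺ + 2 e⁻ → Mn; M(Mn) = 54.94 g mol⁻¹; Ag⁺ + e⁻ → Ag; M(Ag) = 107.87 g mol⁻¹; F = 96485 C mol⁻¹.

16.1 g

n(Mn) = 4.10 / 54.94 = 0.07463 mol.
Since Mn²⁺ + 2 e⁻ → Mn, n(e⁻) passed = 2 × 0.07463 = 0.1493 mol.
Cells in series carry the same charge, so the same 0.1493 mol of electrons passes through cell 2.
Ag⁺ + e⁻ → Ag, so n(Ag) = 0.1493 / 1 = 0.1493 mol.
m(Ag) = 0.1493 × 107.87 = 16.1 g.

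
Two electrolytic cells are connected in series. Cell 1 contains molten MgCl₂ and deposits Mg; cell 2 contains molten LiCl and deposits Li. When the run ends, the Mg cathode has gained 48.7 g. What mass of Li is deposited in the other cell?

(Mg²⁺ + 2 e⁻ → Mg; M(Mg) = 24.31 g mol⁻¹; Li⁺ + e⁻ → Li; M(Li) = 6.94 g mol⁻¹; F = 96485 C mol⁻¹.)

n(Mg) = 48.7 / 24.31 = 2.003 mol.
Since Mg²⁺ + 2 e⁻ → Mg, n(e⁻) passed = 2 × 2.003 = 4.007 mol.
Cells in series carry the same charge, so the same 4.007 mol of electrons passes through cell 2.
Li⁺ + e⁻ → Li, so n(Li) = 4.007 / 1 = 4.007 mol.
m(Li) = 4.007 × 6.94 = 27.8 g.

27.8 g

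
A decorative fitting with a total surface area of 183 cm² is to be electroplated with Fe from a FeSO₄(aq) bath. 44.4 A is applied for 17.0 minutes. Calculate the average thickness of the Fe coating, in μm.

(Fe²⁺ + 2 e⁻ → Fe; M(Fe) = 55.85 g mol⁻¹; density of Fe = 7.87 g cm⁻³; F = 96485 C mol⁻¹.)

Q = I·t = 44.40 × 1020.0 = 45290 C; n(e⁻) = 0.4694 mol.
n(Fe) = n(e⁻)/2 = 0.2347 mol, so m = 0.2347 × 55.85 = 13.11 g.
Volume = m/ρ = 13.11 / 7.87 = 1.665 cm³.
Thickness = V/A = 1.665 / 183 = 0.00910 cm = 91.0 μm.

91.0 μm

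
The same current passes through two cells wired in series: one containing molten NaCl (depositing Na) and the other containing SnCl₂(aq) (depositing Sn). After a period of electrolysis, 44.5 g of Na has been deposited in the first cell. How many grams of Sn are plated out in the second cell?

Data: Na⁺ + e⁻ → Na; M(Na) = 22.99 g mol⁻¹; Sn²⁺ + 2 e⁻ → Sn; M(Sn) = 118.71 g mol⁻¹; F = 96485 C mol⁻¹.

n(Na) = 44.5 / 22.99 = 1.936 mol.
Since Na⁺ + e⁻ → Na, n(e⁻) passed = 1 × 1.936 = 1.936 mol.
Cells in series carry the same charge, so the same 1.936 mol of electrons passes through cell 2.
Sn²⁺ + 2 e⁻ → Sn, so n(Sn) = 1.936 / 2 = 0.9678 mol.
m(Sn) = 0.9678 × 118.71 = 115 g.

115 g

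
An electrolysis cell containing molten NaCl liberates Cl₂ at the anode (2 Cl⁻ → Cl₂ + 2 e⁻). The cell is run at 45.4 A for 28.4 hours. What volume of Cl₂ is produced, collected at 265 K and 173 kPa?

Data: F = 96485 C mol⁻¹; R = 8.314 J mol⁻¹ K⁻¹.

306 L

Q = I·t = 45.40 A × 102240 s = 4642000 C.
n(e⁻) = Q/F = 4642000 / 96485 = 48.11 mol.
2 electrons are transferred per Cl₂ molecule, so n(Cl₂) = 48.11 / 2 = 24.05 mol.
V = nRT/P = (24.05 × 8.314 × 265) / (173 × 10³ Pa) = 0.306 m³ = 306 L.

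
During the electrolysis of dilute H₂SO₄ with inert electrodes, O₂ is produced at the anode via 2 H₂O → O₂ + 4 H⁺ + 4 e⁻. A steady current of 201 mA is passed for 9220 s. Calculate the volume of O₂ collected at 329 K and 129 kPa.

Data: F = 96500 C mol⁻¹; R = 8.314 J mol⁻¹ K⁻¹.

Q = I·t = 0.2010 A × 9220.0 s = 1853 C.
n(e⁻) = Q/F = 1853 / 96500 = 0.01920 mol.
4 electrons are transferred per O₂ molecule, so n(O₂) = 0.01920 / 4 = 0.004801 mol.
V = nRT/P = (0.004801 × 8.314 × 329) / (129 × 10³ Pa) = 1.02 × 10⁻⁴ m³ = 0.102 L.

0.102 L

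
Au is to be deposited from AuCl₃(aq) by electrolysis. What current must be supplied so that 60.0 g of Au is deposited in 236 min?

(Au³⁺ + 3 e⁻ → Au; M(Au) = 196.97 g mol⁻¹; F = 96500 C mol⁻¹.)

6.23 A

n(Au) = 60.0 / 196.97 = 0.3046 mol.
n(e⁻) = 3 × 0.3046 = 0.9138 mol.
Q = n(e⁻)·F = 0.9138 × 96500 = 88190 C.
I = Q/t = 88190 / 14160 s = 6.23 A.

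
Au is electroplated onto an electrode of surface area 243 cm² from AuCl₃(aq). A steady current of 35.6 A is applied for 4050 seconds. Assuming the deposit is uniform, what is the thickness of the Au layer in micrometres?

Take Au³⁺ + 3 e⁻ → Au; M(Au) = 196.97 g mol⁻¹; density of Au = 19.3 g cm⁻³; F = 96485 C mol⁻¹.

209 μm

Q = I·t = 35.60 × 4050.0 = 144200 C; n(e⁻) = 1.494 mol.
n(Au) = n(e⁻)/3 = 0.4981 mol, so m = 0.4981 × 196.97 = 98.11 g.
Volume = m/ρ = 98.11 / 19.3 = 5.084 cm³.
Thickness = V/A = 5.084 / 243 = 0.0209 cm = 209 μm.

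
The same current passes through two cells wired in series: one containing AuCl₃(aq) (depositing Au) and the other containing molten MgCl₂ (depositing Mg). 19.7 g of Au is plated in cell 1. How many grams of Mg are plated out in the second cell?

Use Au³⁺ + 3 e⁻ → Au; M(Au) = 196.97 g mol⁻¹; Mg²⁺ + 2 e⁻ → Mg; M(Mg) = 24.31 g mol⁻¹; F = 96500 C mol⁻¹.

3.65 g

n(Au) = 19.7 / 196.97 = 0.1000 mol.
Since Au³⁺ + 3 e⁻ → Au, n(e⁻) passed = 3 × 0.1000 = 0.3000 mol.
Cells in series carry the same charge, so the same 0.3000 mol of electrons passes through cell 2.
Mg²⁺ + 2 e⁻ → Mg, so n(Mg) = 0.3000 / 2 = 0.1500 mol.
m(Mg) = 0.1500 × 24.31 = 3.65 g.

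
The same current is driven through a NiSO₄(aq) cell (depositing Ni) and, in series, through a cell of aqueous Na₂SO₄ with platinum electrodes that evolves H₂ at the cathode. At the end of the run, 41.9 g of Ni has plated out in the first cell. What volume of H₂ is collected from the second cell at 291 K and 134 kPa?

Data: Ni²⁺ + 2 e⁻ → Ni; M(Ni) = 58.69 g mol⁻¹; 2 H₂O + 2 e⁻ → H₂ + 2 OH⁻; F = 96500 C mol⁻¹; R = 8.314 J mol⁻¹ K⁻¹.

n(Ni) = 41.9 / 58.69 = 0.7139 mol, so n(e⁻) = 2 × 0.7139 = 1.428 mol.
The cells are in series, so the same 1.428 mol of electrons passes through the second cell.
2 H₂O + 2 e⁻ → H₂ + 2 OH⁻ — 2 mol e⁻ per mol H₂, so n(H₂) = 1.428/2 = 0.7139 mol.
V = nRT/P = (0.7139 × 8.314 × 291) / (134 × 10³) = 0.0129 m³ = 12.9 L.

12.9 L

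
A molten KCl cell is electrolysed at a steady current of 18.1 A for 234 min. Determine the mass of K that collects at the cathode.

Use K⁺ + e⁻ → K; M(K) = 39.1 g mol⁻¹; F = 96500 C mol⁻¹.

Q = I·t = 18.10 A × 14040 s = 254100 C.
n(e⁻) = Q/F = 254100 / 96500 = 2.633 mol.
K⁺ + e⁻ → K, so n(K) = n(e⁻)/1 = 2.633 mol.
m = n·M = 2.633 × 39.1 = 103 g.

103 g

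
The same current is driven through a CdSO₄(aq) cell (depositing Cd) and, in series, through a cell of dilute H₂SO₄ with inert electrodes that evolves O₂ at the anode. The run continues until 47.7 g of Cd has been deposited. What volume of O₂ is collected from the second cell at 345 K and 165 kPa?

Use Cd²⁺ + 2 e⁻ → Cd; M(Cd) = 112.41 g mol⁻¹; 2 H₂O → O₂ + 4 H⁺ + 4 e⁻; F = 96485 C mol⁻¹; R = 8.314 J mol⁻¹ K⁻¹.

3.69 L

n(Cd) = 47.7 / 112.41 = 0.4243 mol, so n(e⁻) = 2 × 0.4243 = 0.8487 mol.
The cells are in series, so the same 0.8487 mol of electrons passes through the second cell.
2 H₂O → O₂ + 4 H⁺ + 4 e⁻ — 4 mol e⁻ per mol O₂, so n(O₂) = 0.8487/4 = 0.2122 mol.
V = nRT/P = (0.2122 × 8.314 × 345) / (165 × 10³) = 0.00369 m³ = 3.69 L.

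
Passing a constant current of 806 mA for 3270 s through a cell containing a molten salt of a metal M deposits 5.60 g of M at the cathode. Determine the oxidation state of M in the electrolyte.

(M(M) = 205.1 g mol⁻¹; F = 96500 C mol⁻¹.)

Q = I·t = 0.8060 A × 3270.0 s = 2636 C, so n(e⁻) = 2636/96500 = 0.02731 mol.
n(M) deposited = 5.60 / 205.1 = 0.02730 mol.
Electrons per atom = n(e⁻)/n(M) = 0.02731 / 0.02730 = 1.00 ≈ 1, so the ion is M⁺.

+1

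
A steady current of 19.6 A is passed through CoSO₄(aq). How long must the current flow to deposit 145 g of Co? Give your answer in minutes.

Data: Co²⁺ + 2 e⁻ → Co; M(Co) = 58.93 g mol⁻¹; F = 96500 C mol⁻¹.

404 min

n(Co) = m/M = 145 / 58.93 = 2.461 mol.
Each Co atom requires 2 electrons, so n(e⁻) = 2 × 2.461 = 4.921 mol.
Q = n(e⁻)·F = 4.921 × 96500 = 474900 C.
t = Q/I = 474900 / 19.60 A = 24230 s = 404 min.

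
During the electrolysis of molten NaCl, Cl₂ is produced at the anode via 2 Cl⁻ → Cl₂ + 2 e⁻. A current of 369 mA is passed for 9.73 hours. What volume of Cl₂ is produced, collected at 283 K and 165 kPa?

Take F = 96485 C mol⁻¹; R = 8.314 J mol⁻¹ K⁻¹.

0.955 L

Q = I·t = 0.3690 A × 35028 s = 12930 C.
n(e⁻) = Q/F = 12930 / 96485 = 0.1340 mol.
2 electrons are transferred per Cl₂ molecule, so n(Cl₂) = 0.1340 / 2 = 0.06698 mol.
V = nRT/P = (0.06698 × 8.314 × 283) / (165 × 10³ Pa) = 9.55 × 10⁻⁴ m³ = 0.955 L.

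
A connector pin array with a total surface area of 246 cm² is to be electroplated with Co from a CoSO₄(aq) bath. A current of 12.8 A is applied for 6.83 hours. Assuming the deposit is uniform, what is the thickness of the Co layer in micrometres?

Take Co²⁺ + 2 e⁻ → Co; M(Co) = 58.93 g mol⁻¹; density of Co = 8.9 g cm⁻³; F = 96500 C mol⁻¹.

439 μm

Q = I·t = 12.80 × 24588 = 314700 C; n(e⁻) = 3.261 mol.
n(Co) = n(e⁻)/2 = 1.631 mol, so m = 1.631 × 58.93 = 96.10 g.
Volume = m/ρ = 96.10 / 8.9 = 10.80 cm³.
Thickness = V/A = 10.80 / 246 = 0.0439 cm = 439 μm.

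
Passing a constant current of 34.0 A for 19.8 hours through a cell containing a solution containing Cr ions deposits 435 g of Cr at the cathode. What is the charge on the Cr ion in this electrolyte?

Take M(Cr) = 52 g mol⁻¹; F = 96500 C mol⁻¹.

+3

Q = I·t = 34.00 A × 71280 s = 2424000 C, so n(e⁻) = 2424000/96500 = 25.11 mol.
n(Cr) deposited = 435 / 52 = 8.365 mol.
Electrons per atom = n(e⁻)/n(Cr) = 25.11 / 8.365 = 3.00 ≈ 3, so the ion is Cr³⁺.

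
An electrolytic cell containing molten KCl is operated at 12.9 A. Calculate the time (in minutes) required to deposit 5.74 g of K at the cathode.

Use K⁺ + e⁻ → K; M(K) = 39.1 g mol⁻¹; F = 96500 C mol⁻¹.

18.3 min

n(K) = m/M = 5.74 / 39.1 = 0.1468 mol.
Each K atom requires 1 electron, so n(e⁻) = 1 × 0.1468 = 0.1468 mol.
Q = n(e⁻)·F = 0.1468 × 96500 = 14170 C.
t = Q/I = 14170 / 12.90 A = 1098 s = 18.3 min.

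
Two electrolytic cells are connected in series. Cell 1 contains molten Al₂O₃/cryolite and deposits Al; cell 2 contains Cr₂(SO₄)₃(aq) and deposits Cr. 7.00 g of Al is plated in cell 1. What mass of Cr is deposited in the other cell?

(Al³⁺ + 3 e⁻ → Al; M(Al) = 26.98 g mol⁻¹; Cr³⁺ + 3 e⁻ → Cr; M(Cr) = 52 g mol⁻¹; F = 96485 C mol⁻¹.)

13.5 g

n(Al) = 7.00 / 26.98 = 0.2595 mol.
Since Al³⁺ + 3 e⁻ → Al, n(e⁻) passed = 3 × 0.2595 = 0.7784 mol.
Cells in series carry the same charge, so the same 0.7784 mol of electrons passes through cell 2.
Cr³⁺ + 3 e⁻ → Cr, so n(Cr) = 0.7784 / 3 = 0.2595 mol.
m(Cr) = 0.2595 × 52 = 13.5 g.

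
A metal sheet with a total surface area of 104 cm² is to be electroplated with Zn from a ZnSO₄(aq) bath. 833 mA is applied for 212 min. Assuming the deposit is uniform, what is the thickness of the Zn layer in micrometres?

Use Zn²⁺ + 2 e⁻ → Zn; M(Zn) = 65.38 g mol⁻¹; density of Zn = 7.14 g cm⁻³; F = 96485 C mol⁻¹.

48.3 μm

Q = I·t = 0.8330 × 12720 = 10600 C; n(e⁻) = 0.1098 mol.
n(Zn) = n(e⁻)/2 = 0.05491 mol, so m = 0.05491 × 65.38 = 3.590 g.
Volume = m/ρ = 3.590 / 7.14 = 0.5028 cm³.
Thickness = V/A = 0.5028 / 104 = 0.00483 cm = 48.3 μm.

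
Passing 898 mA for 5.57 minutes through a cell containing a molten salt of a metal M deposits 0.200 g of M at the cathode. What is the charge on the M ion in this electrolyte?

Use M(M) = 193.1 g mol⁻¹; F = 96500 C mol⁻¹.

Q = I·t = 0.8980 A × 334.20 s = 300.1 C, so n(e⁻) = 300.1/96500 = 0.003110 mol.
n(M) deposited = 0.200 / 193.1 = 0.001036 mol.
Electrons per atom = n(e⁻)/n(M) = 0.003110 / 0.001036 = 3.00 ≈ 3, so the ion is M³⁺.

+3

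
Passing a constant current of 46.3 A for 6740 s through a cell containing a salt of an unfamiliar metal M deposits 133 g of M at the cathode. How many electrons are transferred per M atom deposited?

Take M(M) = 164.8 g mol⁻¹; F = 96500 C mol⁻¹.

4

Q = I·t = 46.30 A × 6740.0 s = 312100 C, so n(e⁻) = 312100/96500 = 3.234 mol.
n(M) deposited = 133 / 164.8 = 0.8070 mol.
Electrons per atom = n(e⁻)/n(M) = 3.234 / 0.8070 = 4.01 ≈ 4, so the ion is M⁴⁺.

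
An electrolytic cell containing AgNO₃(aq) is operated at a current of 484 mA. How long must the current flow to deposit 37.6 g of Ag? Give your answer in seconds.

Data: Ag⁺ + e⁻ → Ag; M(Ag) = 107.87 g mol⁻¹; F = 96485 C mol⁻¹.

n(Ag) = m/M = 37.6 / 107.87 = 0.3486 mol.
Each Ag atom requires 1 electron, so n(e⁻) = 1 × 0.3486 = 0.3486 mol.
Q = n(e⁻)·F = 0.3486 × 96485 = 33630 C.
t = Q/I = 33630 / 0.4840 A = 69490 s.

69500 s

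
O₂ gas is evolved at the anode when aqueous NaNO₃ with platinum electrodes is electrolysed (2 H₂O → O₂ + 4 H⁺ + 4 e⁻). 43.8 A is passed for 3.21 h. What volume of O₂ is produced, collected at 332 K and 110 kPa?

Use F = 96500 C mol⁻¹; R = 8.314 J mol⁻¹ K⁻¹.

32.9 L

Q = I·t = 43.80 A × 11556 s = 506200 C.
n(e⁻) = Q/F = 506200 / 96500 = 5.245 mol.
4 electrons are transferred per O₂ molecule, so n(O₂) = 5.245 / 4 = 1.311 mol.
V = nRT/P = (1.311 × 8.314 × 332) / (110 × 10³ Pa) = 0.0329 m³ = 32.9 L.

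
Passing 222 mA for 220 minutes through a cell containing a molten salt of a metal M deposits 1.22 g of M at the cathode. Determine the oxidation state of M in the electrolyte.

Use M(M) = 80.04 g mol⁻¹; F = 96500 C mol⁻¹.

+2

Q = I·t = 0.2220 A × 13200 s = 2930 C, so n(e⁻) = 2930/96500 = 0.03037 mol.
n(M) deposited = 1.22 / 80.04 = 0.01524 mol.
Electrons per atom = n(e⁻)/n(M) = 0.03037 / 0.01524 = 1.99 ≈ 2, so the ion is M²⁺.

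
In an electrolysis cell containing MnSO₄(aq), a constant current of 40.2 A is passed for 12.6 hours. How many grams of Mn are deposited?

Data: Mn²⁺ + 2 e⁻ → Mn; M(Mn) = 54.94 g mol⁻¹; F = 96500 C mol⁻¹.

Q = I·t = 40.20 A × 45360 s = 1823000 C.
n(e⁻) = Q/F = 1823000 / 96500 = 18.90 mol.
Mn²⁺ + 2 e⁻ → Mn, so n(Mn) = n(e⁻)/2 = 9.448 mol.
m = n·M = 9.448 × 54.94 = 519 g.

519 g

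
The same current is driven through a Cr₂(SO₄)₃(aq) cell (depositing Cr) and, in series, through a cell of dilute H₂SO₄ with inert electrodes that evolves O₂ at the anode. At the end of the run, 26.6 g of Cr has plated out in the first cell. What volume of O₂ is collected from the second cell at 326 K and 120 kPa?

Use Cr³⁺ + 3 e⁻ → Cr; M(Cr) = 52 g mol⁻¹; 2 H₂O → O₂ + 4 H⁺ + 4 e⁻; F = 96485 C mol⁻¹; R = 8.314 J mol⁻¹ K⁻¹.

n(Cr) = 26.6 / 52 = 0.5115 mol, so n(e⁻) = 3 × 0.5115 = 1.535 mol.
The cells are in series, so the same 1.535 mol of electrons passes through the second cell.
2 H₂O → O₂ + 4 H⁺ + 4 e⁻ — 4 mol e⁻ per mol O₂, so n(O₂) = 1.535/4 = 0.3837 mol.
V = nRT/P = (0.3837 × 8.314 × 326) / (120 × 10³) = 0.00867 m³ = 8.67 L.

8.67 L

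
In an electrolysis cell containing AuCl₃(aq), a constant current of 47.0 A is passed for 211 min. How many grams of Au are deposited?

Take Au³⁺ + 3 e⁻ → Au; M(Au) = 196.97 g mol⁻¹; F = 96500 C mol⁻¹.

405 g

Q = I·t = 47.00 A × 12660 s = 595000 C.
n(e⁻) = Q/F = 595000 / 96500 = 6.166 mol.
Au³⁺ + 3 e⁻ → Au, so n(Au) = n(e⁻)/3 = 2.055 mol.
m = n·M = 2.055 × 196.97 = 405 g.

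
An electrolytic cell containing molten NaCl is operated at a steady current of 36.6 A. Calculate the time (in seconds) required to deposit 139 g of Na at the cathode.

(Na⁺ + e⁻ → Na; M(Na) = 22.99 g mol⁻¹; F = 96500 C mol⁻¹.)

15900 s

n(Na) = m/M = 139 / 22.99 = 6.046 mol.
Each Na atom requires 1 electron, so n(e⁻) = 1 × 6.046 = 6.046 mol.
Q = n(e⁻)·F = 6.046 × 96500 = 583400 C.
t = Q/I = 583400 / 36.60 A = 15940 s.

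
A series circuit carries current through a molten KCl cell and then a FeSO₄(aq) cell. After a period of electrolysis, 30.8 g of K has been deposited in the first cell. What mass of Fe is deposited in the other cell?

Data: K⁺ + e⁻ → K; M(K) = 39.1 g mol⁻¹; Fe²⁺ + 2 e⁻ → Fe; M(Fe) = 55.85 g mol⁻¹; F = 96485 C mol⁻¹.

22.0 g

n(K) = 30.8 / 39.1 = 0.7877 mol.
Since K⁺ + e⁻ → K, n(e⁻) passed = 1 × 0.7877 = 0.7877 mol.
Cells in series carry the same charge, so the same 0.7877 mol of electrons passes through cell 2.
Fe²⁺ + 2 e⁻ → Fe, so n(Fe) = 0.7877 / 2 = 0.3939 mol.
m(Fe) = 0.3939 × 55.85 = 22.0 g.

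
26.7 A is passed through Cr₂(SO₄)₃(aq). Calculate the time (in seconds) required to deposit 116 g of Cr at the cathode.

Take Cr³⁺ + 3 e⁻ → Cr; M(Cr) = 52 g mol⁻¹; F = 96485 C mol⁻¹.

n(Cr) = m/M = 116 / 52 = 2.231 mol.
Each Cr atom requires 3 electrons, so n(e⁻) = 3 × 2.231 = 6.692 mol.
Q = n(e⁻)·F = 6.692 × 96485 = 645700 C.
t = Q/I = 645700 / 26.70 A = 24180 s.

24200 s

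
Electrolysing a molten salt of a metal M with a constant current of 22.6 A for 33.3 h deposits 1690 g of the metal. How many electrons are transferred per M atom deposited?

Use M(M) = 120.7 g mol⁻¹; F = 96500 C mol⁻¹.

2

Q = I·t = 22.60 A × 119880 s = 2709000 C, so n(e⁻) = 2709000/96500 = 28.08 mol.
n(M) deposited = 1690 / 120.7 = 14.00 mol.
Electrons per atom = n(e⁻)/n(M) = 28.08 / 14.00 = 2.01 ≈ 2, so the ion is M²⁺.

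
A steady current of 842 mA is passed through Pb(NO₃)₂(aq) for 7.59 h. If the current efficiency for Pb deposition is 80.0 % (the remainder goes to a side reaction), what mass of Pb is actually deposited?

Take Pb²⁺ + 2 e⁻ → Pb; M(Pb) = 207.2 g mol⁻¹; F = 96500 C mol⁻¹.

Q = I·t = 0.8420 × 27324 = 23010 C.
n(e⁻) = 23010/96500 = 0.2384 mol; theoretically n(Pb) = 0.2384/2 = 0.1192 mol, m_theo = 24.70 g.
At 80.0 % efficiency, m_actual = 0.800 × 24.70 = 19.8 g.

19.8 g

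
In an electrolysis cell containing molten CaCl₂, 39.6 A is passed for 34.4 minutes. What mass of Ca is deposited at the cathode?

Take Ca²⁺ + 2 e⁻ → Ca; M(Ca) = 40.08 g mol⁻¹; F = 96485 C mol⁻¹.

Q = I·t = 39.60 A × 2064.0 s = 81730 C.
n(e⁻) = Q/F = 81730 / 96485 = 0.8471 mol.
Ca²⁺ + 2 e⁻ → Ca, so n(Ca) = n(e⁻)/2 = 0.4236 mol.
m = n·M = 0.4236 × 40.08 = 17.0 g.

17.0 g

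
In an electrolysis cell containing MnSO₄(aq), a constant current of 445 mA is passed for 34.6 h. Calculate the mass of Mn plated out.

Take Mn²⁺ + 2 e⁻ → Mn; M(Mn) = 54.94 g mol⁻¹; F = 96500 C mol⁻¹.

15.8 g

Q = I·t = 0.4450 A × 124560 s = 55430 C.
n(e⁻) = Q/F = 55430 / 96500 = 0.5744 mol.
Mn²⁺ + 2 e⁻ → Mn, so n(Mn) = n(e⁻)/2 = 0.2872 mol.
m = n·M = 0.2872 × 54.94 = 15.8 g.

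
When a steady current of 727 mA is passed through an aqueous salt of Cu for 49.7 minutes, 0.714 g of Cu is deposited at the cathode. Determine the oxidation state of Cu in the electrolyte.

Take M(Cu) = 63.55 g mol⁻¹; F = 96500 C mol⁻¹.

+2

Q = I·t = 0.7270 A × 2982.0 s = 2168 C, so n(e⁻) = 2168/96500 = 0.02247 mol.
n(Cu) deposited = 0.714 / 63.55 = 0.01124 mol.
Electrons per atom = n(e⁻)/n(Cu) = 0.02247 / 0.01124 = 2.00 ≈ 2, so the ion is Cu²⁺.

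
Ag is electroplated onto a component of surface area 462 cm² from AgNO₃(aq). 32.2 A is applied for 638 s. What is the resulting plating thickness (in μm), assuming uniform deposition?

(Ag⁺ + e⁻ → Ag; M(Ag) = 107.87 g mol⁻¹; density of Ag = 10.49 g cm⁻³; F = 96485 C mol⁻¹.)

Q = I·t = 32.20 × 638.00 = 20540 C; n(e⁻) = 0.2129 mol.
n(Ag) = n(e⁻)/1 = 0.2129 mol, so m = 0.2129 × 107.87 = 22.97 g.
Volume = m/ρ = 22.97 / 10.49 = 2.189 cm³.
Thickness = V/A = 2.189 / 462 = 0.00474 cm = 47.4 μm.

47.4 μm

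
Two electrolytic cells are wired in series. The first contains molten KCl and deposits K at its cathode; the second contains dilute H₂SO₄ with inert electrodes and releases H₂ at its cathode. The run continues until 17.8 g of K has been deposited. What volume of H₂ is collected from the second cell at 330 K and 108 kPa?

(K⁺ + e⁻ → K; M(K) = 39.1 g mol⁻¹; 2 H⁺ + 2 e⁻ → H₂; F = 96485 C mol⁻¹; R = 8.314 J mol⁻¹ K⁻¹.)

5.78 L

n(K) = 17.8 / 39.1 = 0.4552 mol, so n(e⁻) = 1 × 0.4552 = 0.4552 mol.
The cells are in series, so the same 0.4552 mol of electrons passes through the second cell.
2 H⁺ + 2 e⁻ → H₂ — 2 mol e⁻ per mol H₂, so n(H₂) = 0.4552/2 = 0.2276 mol.
V = nRT/P = (0.2276 × 8.314 × 330) / (108 × 10³) = 0.00578 m³ = 5.78 L.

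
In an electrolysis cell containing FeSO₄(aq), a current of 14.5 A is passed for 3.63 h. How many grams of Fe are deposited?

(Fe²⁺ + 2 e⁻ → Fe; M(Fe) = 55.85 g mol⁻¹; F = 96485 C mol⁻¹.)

54.8 g

Q = I·t = 14.50 A × 13068 s = 189500 C.
n(e⁻) = Q/F = 189500 / 96485 = 1.964 mol.
Fe²⁺ + 2 e⁻ → Fe, so n(Fe) = n(e⁻)/2 = 0.9819 mol.
m = n·M = 0.9819 × 55.85 = 54.8 g.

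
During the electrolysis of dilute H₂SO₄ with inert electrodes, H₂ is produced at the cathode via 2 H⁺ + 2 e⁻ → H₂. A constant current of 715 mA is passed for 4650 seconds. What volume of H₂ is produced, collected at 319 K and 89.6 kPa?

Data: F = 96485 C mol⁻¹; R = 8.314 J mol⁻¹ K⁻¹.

Q = I·t = 0.7150 A × 4650.0 s = 3325 C.
n(e⁻) = Q/F = 3325 / 96485 = 0.03446 mol.
2 electrons are transferred per H₂ molecule, so n(H₂) = 0.03446 / 2 = 0.01723 mol.
V = nRT/P = (0.01723 × 8.314 × 319) / (89.6 × 10³ Pa) = 5.10 × 10⁻⁴ m³ = 0.510 L.

0.510 L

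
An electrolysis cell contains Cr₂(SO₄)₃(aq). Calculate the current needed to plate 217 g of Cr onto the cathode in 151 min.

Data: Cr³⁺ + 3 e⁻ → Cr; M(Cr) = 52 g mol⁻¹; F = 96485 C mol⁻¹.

n(Cr) = 217 / 52 = 4.173 mol.
n(e⁻) = 3 × 4.173 = 12.52 mol.
Q = n(e⁻)·F = 12.52 × 96485 = 1208000 C.
I = Q/t = 1208000 / 9060.0 s = 133 A.

133 A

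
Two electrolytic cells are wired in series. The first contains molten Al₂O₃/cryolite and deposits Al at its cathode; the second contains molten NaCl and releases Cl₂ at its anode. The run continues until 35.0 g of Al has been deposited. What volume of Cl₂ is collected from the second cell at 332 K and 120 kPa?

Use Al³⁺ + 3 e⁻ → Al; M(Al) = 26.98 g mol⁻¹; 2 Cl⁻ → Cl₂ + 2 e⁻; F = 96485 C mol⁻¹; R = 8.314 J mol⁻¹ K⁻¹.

44.8 L

n(Al) = 35.0 / 26.98 = 1.297 mol, so n(e⁻) = 3 × 1.297 = 3.892 mol.
The cells are in series, so the same 3.892 mol of electrons passes through the second cell.
2 Cl⁻ → Cl₂ + 2 e⁻ — 2 mol e⁻ per mol Cl₂, so n(Cl₂) = 3.892/2 = 1.946 mol.
V = nRT/P = (1.946 × 8.314 × 332) / (120 × 10³) = 0.0448 m³ = 44.8 L.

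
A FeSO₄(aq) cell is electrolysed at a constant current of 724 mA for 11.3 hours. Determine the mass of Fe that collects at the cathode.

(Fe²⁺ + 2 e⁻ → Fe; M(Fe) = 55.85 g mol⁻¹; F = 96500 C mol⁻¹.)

Q = I·t = 0.7240 A × 40680 s = 29450 C.
n(e⁻) = Q/F = 29450 / 96500 = 0.3052 mol.
Fe²⁺ + 2 e⁻ → Fe, so n(Fe) = n(e⁻)/2 = 0.1526 mol.
m = n·M = 0.1526 × 55.85 = 8.52 g.

8.52 g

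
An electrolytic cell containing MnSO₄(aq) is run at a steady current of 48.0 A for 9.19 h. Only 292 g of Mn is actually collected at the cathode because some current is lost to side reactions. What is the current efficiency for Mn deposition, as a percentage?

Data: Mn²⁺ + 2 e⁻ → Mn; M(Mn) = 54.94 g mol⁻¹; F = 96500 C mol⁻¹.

64.6 %

Q = I·t = 48.00 × 33084 = 1588000 C; n(e⁻) = 1588000/96500 = 16.46 mol.
Theoretical n(Mn) = n(e⁻)/2 = 8.228 mol, i.e. m_theo = 8.228 × 54.94 = 452.1 g.
Efficiency = m_actual / m_theo = 292 / 452.1 = 64.6 %.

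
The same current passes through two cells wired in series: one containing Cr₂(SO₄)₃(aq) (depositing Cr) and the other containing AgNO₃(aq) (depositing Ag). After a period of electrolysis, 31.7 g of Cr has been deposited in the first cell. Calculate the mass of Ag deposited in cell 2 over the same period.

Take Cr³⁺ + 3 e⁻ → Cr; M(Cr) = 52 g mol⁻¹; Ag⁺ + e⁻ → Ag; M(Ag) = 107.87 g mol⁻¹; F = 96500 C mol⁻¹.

197 g

n(Cr) = 31.7 / 52 = 0.6096 mol.
Since Cr³⁺ + 3 e⁻ → Cr, n(e⁻) passed = 3 × 0.6096 = 1.829 mol.
Cells in series carry the same charge, so the same 1.829 mol of electrons passes through cell 2.
Ag⁺ + e⁻ → Ag, so n(Ag) = 1.829 / 1 = 1.829 mol.
m(Ag) = 1.829 × 107.87 = 197 g.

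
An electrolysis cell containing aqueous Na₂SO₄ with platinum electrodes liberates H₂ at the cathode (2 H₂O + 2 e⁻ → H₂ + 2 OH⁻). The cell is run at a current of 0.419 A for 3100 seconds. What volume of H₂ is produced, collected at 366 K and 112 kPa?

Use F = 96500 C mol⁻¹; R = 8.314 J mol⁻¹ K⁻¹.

0.183 L

Q = I·t = 0.4190 A × 3100.0 s = 1299 C.
n(e⁻) = Q/F = 1299 / 96500 = 0.01346 mol.
2 electrons are transferred per H₂ molecule, so n(H₂) = 0.01346 / 2 = 0.006730 mol.
V = nRT/P = (0.006730 × 8.314 × 366) / (112 × 10³ Pa) = 1.83 × 10⁻⁴ m³ = 0.183 L.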